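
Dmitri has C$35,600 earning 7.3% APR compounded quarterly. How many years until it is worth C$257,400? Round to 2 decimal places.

27.35 years

Periodic rate i = 0.073/4 = 0.01825.
n = ln(257400/35600) / ln(1+0.01825) = ln(7.23034) / 0.018085 = 109.3854 quarters
= 109.3854/4 years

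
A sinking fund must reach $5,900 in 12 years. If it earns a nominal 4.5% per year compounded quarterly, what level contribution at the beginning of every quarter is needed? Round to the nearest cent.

i = 0.045/4 = 0.01125 per quarter; n = 12·4 = 48.
PMT = 5900 / ( [(1+0.01125)^48 − 1] / 0.01125 × (1+i) ) = 5900 / 63.896712 = 92.3365

$92.34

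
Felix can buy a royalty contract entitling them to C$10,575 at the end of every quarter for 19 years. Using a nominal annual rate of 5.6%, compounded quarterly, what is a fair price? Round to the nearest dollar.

i = 0.056/4 = 0.014 per quarter; n = 19·4 = 76.
PV = PMT · [1 − (1+i)^(−n)] / i = 10575 · 46.597962 = 492,773.4447

C$492,773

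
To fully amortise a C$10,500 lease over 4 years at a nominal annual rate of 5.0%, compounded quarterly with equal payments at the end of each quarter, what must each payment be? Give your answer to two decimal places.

C$728.14

With 4 periods per year: i = 0.0125, n = 16.
Annuity-PV factor = 14.420292; PMT = 10500 / 14.420292 = 728.1406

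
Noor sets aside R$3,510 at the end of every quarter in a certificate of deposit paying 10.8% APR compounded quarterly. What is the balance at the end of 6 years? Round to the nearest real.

R$116,396

Periodic rate i = 0.108/4 = 0.027; n = 6 × 4 = 24 periods.
FV = 3510 × [(1+0.027)^24 − 1] / 0.027 = 3510 × 33.161309 = 116,396.1960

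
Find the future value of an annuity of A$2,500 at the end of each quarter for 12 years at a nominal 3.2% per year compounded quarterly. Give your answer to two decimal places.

A$145,595.01

i = 0.032/4 = 0.008 per quarter; n = 12·4 = 48.
FV = 2500 × [(1+0.008)^48 − 1] / 0.008 = 2500 × 58.238005 = 145,595.0120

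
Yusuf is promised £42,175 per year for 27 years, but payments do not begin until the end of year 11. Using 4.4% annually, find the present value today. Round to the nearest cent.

£428,314.31

Value one period before first payment (t=10): 42175 × [1 − (1+0.044)^(−27)] / 0.044 = 42175 × 15.621131 = 658,821.2037
PV₀ = 658,821.2037 / (1+0.044)^10 = 658,821.2037 / 1.538172 = 428,314.3071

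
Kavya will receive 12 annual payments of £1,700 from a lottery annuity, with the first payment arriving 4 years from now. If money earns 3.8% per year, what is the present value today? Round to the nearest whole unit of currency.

£14,433

Value one period before first payment (t=3): 1700 × [1 − (1+0.038)^(−12)] / 0.038 = 1700 × 9.494931 = 16,141.3824
PV₀ = 16,141.3824 / (1+0.038)^3 = 16,141.3824 / 1.118387 = 14,432.7359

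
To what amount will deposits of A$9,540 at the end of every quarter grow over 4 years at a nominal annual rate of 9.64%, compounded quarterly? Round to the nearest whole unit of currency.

A$183,590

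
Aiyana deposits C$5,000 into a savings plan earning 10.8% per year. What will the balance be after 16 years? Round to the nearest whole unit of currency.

FV = 5,000 × (1 + 0.108)^16 = 25,799.1959

C$25,799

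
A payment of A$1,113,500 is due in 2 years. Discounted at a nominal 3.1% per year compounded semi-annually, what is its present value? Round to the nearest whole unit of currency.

A$1,047,057

i = 0.031/2 = 0.0155 per half-year; n = 2·2 = 4.
PV = 1,113,500 / (1 + 0.0155)^4 = 1,113,500 / 1.063456 = 1,047,057.4480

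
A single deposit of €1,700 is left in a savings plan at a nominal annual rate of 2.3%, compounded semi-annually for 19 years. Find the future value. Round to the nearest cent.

€2,625.14

i = 0.023/2 = 0.0115 per half-year; n = 19·2 = 38.
1,700 × (1+0.0115)^38 = 1,700 × 1.544201 = 2,625.1410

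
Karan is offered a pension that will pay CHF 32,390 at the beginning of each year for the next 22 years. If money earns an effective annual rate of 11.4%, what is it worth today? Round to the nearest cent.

PV = 32390 × [1 − (1+0.114)^(−22)] / 0.114 × (1+i) = 32390 × 8.863051 = 287,074.2113
(annuity-due: payments at period start, so ×(1+i).)

CHF 287,074.21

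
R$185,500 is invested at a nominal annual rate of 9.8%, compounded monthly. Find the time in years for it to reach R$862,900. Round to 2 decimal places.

Periodic rate i = 0.098/12 = 0.00816667.
n = ln(862900/185500) / ln(1+0.00816667) = ln(4.65175) / 0.008133 = 189.0015 months
= 189.0015/12 years

15.75 years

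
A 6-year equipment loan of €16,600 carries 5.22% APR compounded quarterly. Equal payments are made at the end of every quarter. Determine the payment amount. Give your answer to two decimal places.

€810.09

Periodic rate i = 0.0522/4 = 0.01305; n = 6 × 4 = 24 periods.
PMT = 16600 / ( [1 − (1+0.01305)^(−24)] / 0.01305 ) = 16600 / 20.491463 = 810.0935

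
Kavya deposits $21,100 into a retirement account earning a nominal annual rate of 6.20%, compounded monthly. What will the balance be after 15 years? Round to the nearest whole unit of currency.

With 12 periods per year: i = 0.00516667, n = 180.
FV = 21,100 × (1 + 0.00516667)^180 = 53,350.2564

$53,350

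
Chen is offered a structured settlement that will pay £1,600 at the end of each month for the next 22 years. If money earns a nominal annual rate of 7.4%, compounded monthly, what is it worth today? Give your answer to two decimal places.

With 12 periods per year: i = 0.00616667, n = 264.
PV = 1600 × [1 − (1+0.00616667)^(−264)] / 0.00616667 = 1600 × 130.166640 = 208,266.6240

£208,266.62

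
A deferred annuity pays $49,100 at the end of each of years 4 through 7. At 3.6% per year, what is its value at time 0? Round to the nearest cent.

$161,808.86

PV at t=3 (ordinary 4-year annuity): 49100 × a(4|0.036) = 49100 × 3.664376 = 179,920.8748
PV₀ = 179,920.8748 / (1+0.036)^3 = 179,920.8748 / 1.111935 = 161,808.8561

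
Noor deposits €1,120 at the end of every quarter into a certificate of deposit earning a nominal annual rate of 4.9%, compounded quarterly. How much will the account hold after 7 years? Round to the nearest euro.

€37,142

i = 0.049/4 = 0.01225 per quarter; n = 7·4 = 28.
FV = 1120 × [(1+0.01225)^28 − 1] / 0.01225 = 1120 × 33.162064 = 37,141.5122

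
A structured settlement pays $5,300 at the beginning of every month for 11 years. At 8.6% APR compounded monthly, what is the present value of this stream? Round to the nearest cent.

$454,644.77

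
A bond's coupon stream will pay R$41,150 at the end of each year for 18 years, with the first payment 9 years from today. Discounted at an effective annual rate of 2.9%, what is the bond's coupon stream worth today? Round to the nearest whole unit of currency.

PV at t=8 (ordinary 18-year annuity): 41150 × a(18|0.029) = 41150 × 13.870515 = 570,771.7127
Discount back 8 years: 570,771.7127 × (1+0.029)^(−8) = 570,771.7127 × 0.795567 = 454,087.3917

R$454,087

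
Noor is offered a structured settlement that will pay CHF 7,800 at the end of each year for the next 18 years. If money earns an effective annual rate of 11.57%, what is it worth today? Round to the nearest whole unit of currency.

CHF 58,020

Annuity factor a(18|0.1157) = 7.438526; PV = 7800 × 7.438526 = 58,020.4996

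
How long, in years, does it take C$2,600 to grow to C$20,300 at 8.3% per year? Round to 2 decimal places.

(1+i)^n = 20300/2600 = 7.80769, so n = ln 7.80769 / ln 1.083 = 25.7743 years

25.77 years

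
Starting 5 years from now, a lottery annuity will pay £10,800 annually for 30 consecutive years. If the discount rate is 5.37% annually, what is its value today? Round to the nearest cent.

£129,179.75

Value one period before first payment (t=4): 10800 × [1 − (1+0.0537)^(−30)] / 0.0537 = 10800 × 14.744791 = 159,243.7408
Discount back 4 years: 159,243.7408 × (1+0.0537)^(−4) = 159,243.7408 × 0.811208 = 129,179.7533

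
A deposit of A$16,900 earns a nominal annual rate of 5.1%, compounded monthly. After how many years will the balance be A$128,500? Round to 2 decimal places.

Periodic rate i = 0.051/12 = 0.00425.
(1+i)^n = 128500/16900 = 7.60355, so n = ln 7.60355 / ln 1.00425 = 478.3348 months
= 478.3348/12 years

39.86 years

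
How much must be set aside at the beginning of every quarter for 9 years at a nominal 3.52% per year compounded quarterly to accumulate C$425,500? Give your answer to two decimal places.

C$10,009.35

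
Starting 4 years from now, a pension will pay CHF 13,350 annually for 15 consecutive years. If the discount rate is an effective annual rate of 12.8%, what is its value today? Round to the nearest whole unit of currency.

Value one period before first payment (t=3): 13350 × [1 − (1+0.128)^(−15)] / 0.128 = 13350 × 6.529716 = 87,171.7086
PV₀ = 87,171.7086 / (1+0.128)^3 = 87,171.7086 / 1.435249 = 60,736.2899

CHF 60,736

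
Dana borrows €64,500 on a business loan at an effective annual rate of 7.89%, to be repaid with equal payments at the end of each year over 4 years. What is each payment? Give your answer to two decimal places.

€19,426.23

PMT = 64500 / ( [1 − (1+0.0789)^(−4)] / 0.0789 ) = 64500 / 3.320253 = 19,426.2320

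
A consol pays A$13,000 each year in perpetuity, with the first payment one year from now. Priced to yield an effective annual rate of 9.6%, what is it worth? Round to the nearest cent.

A$135,416.67

PV = C/r = 13000/0.096 = 135,416.6667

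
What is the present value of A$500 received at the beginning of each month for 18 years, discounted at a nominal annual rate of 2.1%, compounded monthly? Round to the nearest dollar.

A$90,027

i = 0.021/12 = 0.00175 per month; n = 18·12 = 216.
Annuity factor a(216|0.00175) × (1+i) = 180.053449; PV = 500 × 180.053449 = 90,026.7247
(Beginning-of-period payments → annuity-due factor ×(1+i).)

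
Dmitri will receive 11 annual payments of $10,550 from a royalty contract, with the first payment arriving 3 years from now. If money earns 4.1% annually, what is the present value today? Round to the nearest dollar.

PV at t=2 (ordinary 11-year annuity): 10550 × a(11|0.041) = 10550 × 8.713419 = 91,926.5663
PV₀ = 91,926.5663 / (1+0.041)^2 = 91,926.5663 / 1.083681 = 84,828.0686

$84,828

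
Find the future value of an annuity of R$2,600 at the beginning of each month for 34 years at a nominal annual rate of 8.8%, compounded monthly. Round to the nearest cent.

i = 0.088/12 = 0.00733333 per month; n = 34·12 = 408.
FV = PMT · [(1+i)^n − 1] / i × (1+i) = 2600 · 2569.956010 = 6,681,885.6250
(Beginning-of-period payments → annuity-due factor ×(1+i).)

R$6,681,885.63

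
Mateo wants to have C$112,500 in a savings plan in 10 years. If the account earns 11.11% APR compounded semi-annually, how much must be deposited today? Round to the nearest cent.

Periodic rate i = 0.1111/2 = 0.05555; n = 10 × 2 = 20 periods.
PV = FV·(1+i)^(−n) = 112,500 × 0.339175 = 38,157.1844

C$38,157.18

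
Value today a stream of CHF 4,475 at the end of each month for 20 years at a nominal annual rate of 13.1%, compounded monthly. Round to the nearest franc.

With 12 periods per year: i = 0.0109167, n = 240.
PV = PMT · [1 − (1+i)^(−n)] / i = 4475 · 84.838730 = 379,653.3180

CHF 379,653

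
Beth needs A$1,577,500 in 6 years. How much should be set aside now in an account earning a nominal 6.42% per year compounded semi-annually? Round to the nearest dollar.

Periodic rate i = 0.0642/2 = 0.0321; n = 6 × 2 = 12 periods.
PV = 1,577,500 / (1 + 0.0321)^12 = 1,577,500 / 1.461037 = 1,079,712.2564

A$1,079,712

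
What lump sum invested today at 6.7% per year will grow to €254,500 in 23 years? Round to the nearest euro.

€57,267

PV = FV·(1+i)^(−n) = 254,500 × 0.225019 = 57,267.2251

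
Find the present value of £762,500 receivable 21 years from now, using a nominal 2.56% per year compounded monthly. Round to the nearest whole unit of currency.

£445,668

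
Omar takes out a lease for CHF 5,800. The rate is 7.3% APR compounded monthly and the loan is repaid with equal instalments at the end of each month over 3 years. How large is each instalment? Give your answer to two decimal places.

i = 0.073/12 = 0.00608333 per month; n = 3·12 = 36.
Annuity-PV factor = 32.243039; PMT = 5800 / 32.243039 = 179.8838

CHF 179.88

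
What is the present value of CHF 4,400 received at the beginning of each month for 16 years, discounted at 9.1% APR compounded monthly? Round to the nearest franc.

CHF 447,555

With 12 periods per year: i = 0.00758333, n = 192.
PV = PMT · [1 − (1+i)^(−n)] / i × (1+i) = 4400 · 101.717016 = 447,554.8712
(annuity-due: payments at period start, so ×(1+i).)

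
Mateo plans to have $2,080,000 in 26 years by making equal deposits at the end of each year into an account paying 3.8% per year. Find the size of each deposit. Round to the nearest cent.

PMT = 2.08e+06 / ( [(1+0.038)^26 − 1] / 0.038 ) = 2.08e+06 / 43.082313 = 48,279.6736

$48,279.67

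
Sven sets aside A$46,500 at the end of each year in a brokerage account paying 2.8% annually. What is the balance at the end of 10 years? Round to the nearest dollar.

FV = PMT · [(1+i)^n − 1] / i = 46500 · 11.358848 = 528,186.4546

A$528,186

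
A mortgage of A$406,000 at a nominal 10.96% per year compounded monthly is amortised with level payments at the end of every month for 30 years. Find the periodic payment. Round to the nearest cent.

A$3,854.17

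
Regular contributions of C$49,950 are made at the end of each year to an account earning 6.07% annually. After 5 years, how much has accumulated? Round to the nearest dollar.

C$281,967

Accumulation factor s(5|0.0607) = 5.644977; FV = 49950 × 5.644977 = 281,966.5871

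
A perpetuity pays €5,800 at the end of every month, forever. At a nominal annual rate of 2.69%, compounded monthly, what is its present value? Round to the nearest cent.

€2,587,360.59

Periodic rate i = 0.0269/12 = 0.00224167.
PV = C/r = 5800/0.00224167 = 2,587,360.5948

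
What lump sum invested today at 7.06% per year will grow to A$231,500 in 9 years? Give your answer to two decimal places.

A$125,286.95

PV = 231,500 / (1 + 0.0706)^9 = 231,500 / 1.847758 = 125,286.9520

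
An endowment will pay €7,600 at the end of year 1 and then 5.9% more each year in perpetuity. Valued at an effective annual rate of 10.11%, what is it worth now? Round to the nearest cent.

PV = D₁/(r − g) = 7600/(0.1011 − 0.059) = 180,522.5653

€180,522.57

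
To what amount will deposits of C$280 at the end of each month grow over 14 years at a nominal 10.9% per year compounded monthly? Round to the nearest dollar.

With 12 periods per year: i = 0.00908333, n = 168.
FV = 280 × [(1+0.00908333)^168 − 1] / 0.00908333 = 280 × 392.825258 = 109,991.0721

C$109,991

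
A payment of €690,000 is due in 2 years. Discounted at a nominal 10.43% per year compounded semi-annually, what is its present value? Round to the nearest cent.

With 2 periods per year: i = 0.05215, n = 4.
PV = FV·(1+i)^(−n) = 690,000 × 0.815999 = 563,038.9669

€563,038.97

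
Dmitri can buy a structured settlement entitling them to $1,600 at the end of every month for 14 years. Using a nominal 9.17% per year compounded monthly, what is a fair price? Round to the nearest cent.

$151,100.47

i = 0.0917/12 = 0.00764167 per month; n = 14·12 = 168.
PV = PMT · [1 − (1+i)^(−n)] / i = 1600 · 94.437797 = 151,100.4746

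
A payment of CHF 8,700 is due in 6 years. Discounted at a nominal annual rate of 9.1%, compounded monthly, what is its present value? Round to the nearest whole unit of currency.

CHF 5,050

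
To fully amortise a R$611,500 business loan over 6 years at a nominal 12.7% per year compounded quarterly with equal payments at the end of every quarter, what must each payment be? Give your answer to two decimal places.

With 4 periods per year: i = 0.03175, n = 24.
Annuity-PV factor = 16.620658; PMT = 611500 / 16.620658 = 36,791.5647

R$36,791.56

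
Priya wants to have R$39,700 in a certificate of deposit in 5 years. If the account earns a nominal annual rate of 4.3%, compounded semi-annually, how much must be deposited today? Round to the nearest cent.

i = 0.043/2 = 0.0215 per half-year; n = 5·2 = 10.
PV = 39,700 / (1 + 0.0215)^10 = 39,700 / 1.237040 = 32,092.7400

R$32,092.74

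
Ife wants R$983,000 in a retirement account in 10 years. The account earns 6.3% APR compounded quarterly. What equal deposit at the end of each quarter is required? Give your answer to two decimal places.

R$17,828.18

Periodic rate i = 0.063/4 = 0.01575; n = 10 × 4 = 40 periods.
FV-annuity factor = 55.137432; PMT = 983000 / 55.137432 = 17,828.1790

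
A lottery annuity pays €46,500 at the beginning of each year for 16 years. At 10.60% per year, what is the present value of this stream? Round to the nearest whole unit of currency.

PV = PMT · [1 − (1+i)^(−n)] / i × (1+i) = 46500 · 8.352506 = 388,391.5423
Payments are at the start of each period, so multiply by (1+i).

€388,392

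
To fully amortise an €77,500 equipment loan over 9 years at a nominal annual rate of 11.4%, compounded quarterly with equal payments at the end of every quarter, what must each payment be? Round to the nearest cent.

i = 0.114/4 = 0.0285 per quarter; n = 9·4 = 36.
PMT = 77500 / ( [1 − (1+0.0285)^(−36)] / 0.0285 ) = 77500 / 22.329194 = 3,470.7926

€3,470.79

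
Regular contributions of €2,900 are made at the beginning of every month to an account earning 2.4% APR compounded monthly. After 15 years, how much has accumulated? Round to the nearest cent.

€628,835.74

Periodic rate i = 0.024/12 = 0.002; n = 15 × 12 = 180 periods.
FV = PMT · [(1+i)^n − 1] / i × (1+i) = 2900 · 216.839912 = 628,835.7447
(annuity-due: payments at period start, so ×(1+i).)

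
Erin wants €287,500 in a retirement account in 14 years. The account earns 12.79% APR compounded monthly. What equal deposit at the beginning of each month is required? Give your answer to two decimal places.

With 12 periods per year: i = 0.0106583, n = 168.
FV-annuity factor × (1+i) = 468.098104; PMT = 287500 / 468.098104 = 614.1875

€614.19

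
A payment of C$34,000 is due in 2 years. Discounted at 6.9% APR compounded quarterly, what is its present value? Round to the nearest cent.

C$29,652.23

i = 0.069/4 = 0.01725 per quarter; n = 2·4 = 8.
PV = 34,000 / (1 + 0.01725)^8 = 34,000 / 1.146625 = 29,652.2279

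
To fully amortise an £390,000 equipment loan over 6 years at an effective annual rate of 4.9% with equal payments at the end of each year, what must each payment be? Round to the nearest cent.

£76,591.26

Annuity-PV factor = 5.091965; PMT = 390000 / 5.091965 = 76,591.2630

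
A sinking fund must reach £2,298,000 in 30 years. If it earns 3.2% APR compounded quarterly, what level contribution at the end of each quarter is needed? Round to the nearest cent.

£11,477.52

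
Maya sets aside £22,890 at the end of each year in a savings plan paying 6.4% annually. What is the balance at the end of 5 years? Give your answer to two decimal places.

£130,067.56

FV = 22890 × [(1+0.064)^5 − 1] / 0.064 = 22890 × 5.682287 = 130,067.5608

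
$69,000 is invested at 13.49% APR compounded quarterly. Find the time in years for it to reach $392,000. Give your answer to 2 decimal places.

Periodic rate i = 0.1349/4 = 0.033725.
n = ln(392000/69000) / ln(1+0.033725) = ln(5.68116) / 0.033169 = 52.3732 quarters
= 52.3732/4 years

13.09 years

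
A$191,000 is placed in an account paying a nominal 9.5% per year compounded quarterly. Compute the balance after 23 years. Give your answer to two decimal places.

With 4 periods per year: i = 0.02375, n = 92.
FV = 191,000 × (1 + 0.02375)^92 = 1,655,287.8449

A$1,655,287.84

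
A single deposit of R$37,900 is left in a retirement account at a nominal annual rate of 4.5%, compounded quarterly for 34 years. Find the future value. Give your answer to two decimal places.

Periodic rate i = 0.045/4 = 0.01125; n = 34 × 4 = 136 periods.
37,900 × (1+0.01125)^136 = 37,900 × 4.578895 = 173,540.1300

R$173,540.13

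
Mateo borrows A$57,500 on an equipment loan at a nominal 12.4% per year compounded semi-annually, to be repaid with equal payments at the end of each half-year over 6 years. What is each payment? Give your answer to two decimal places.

A$6,933.83

i = 0.124/2 = 0.062 per half-year; n = 6·2 = 12.
Annuity-PV factor = 8.292677; PMT = 57500 / 8.292677 = 6,933.8284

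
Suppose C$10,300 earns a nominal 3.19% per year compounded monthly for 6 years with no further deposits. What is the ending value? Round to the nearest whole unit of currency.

With 12 periods per year: i = 0.00265833, n = 72.
FV = PV·(1+i)^n = 10,300 × 1.210636 = 12,469.5534

C$12,470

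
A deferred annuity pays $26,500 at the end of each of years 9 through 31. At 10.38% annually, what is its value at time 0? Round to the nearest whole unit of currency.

$103,906

Value one period before first payment (t=8): 26500 × [1 − (1+0.1038)^(−23)] / 0.1038 = 26500 × 8.640055 = 228,961.4540
Discount back 8 years: 228,961.4540 × (1+0.1038)^(−8) = 228,961.4540 × 0.453813 = 103,905.6723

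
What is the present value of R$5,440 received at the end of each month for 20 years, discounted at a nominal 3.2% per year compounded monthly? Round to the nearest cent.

R$963,406.78

i = 0.032/12 = 0.00266667 per month; n = 20·12 = 240.
PV = PMT · [1 − (1+i)^(−n)] / i = 5440 · 177.096835 = 963,406.7825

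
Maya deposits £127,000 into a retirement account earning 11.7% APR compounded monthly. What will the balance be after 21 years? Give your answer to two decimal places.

With 12 periods per year: i = 0.00975, n = 252.
FV = PV·(1+i)^n = 127,000 × 11.531696 = 1,464,525.3895

£1,464,525.39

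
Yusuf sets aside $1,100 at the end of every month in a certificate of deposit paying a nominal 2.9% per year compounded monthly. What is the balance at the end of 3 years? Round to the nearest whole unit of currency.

$41,322

i = 0.029/12 = 0.00241667 per month; n = 3·12 = 36.
FV = 1100 × [(1+0.00241667)^36 − 1] / 0.00241667 = 1100 × 37.565044 = 41,321.5484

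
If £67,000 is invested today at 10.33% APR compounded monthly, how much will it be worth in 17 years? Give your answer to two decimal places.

£385,013.03

Periodic rate i = 0.1033/12 = 0.00860833; n = 17 × 12 = 204 periods.
FV = PV·(1+i)^n = 67,000 × 5.746463 = 385,013.0277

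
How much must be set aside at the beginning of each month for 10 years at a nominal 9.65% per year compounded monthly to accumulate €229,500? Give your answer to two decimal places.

€1,133.87

i = 0.0965/12 = 0.00804167 per month; n = 10·12 = 120.
PMT = 229500 / ( [(1+0.00804167)^120 − 1] / 0.00804167 × (1+i) ) = 229500 / 202.403527 = 1,133.8735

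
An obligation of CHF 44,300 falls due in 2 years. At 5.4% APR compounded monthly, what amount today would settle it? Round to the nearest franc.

Periodic rate i = 0.054/12 = 0.0045; n = 2 × 12 = 24 periods.
PV = 44,300 / (1 + 0.0045)^24 = 44,300 / 1.113778 = 39,774.5377

CHF 39,775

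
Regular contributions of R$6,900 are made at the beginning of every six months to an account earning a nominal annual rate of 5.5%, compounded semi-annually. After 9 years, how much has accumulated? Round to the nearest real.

R$162,309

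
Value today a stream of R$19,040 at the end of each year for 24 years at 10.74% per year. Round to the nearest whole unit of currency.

PV = 19040 × [1 − (1+0.1074)^(−24)] / 0.1074 = 19040 × 8.506188 = 161,957.8248

R$161,958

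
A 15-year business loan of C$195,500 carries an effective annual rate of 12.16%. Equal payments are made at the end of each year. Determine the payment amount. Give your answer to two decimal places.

Annuity-PV factor = 6.753078; PMT = 195500 / 6.753078 = 28,949.7622

C$28,949.76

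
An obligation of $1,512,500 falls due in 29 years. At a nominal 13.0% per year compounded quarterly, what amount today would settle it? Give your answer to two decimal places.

$37,021.02

With 4 periods per year: i = 0.0325, n = 116.
PV = 1,512,500 / (1 + 0.0325)^116 = 1,512,500 / 40.855168 = 37,021.0204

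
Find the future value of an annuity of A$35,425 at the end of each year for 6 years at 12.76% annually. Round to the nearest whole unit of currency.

FV = 35425 × [(1+0.1276)^6 − 1] / 0.1276 = 35425 × 8.272423 = 293,050.5808

A$293,051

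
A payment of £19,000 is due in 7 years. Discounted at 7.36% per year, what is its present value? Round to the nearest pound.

£11,557

Discount factor = (1+0.0736)^(−7) = 0.608279; PV = 19,000 × 0.608279 = 11,557.2919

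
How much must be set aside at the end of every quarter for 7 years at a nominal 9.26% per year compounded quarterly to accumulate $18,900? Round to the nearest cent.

$487.22

With 4 periods per year: i = 0.02315, n = 28.
PMT = 18900 / ( [(1+0.02315)^28 − 1] / 0.02315 ) = 18900 / 38.791334 = 487.2222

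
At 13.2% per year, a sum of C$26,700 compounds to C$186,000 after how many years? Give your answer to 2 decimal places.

n = ln(186000/26700) / ln(1+0.132) = ln(6.96629) / 0.123986 = 15.6557 years

15.66 years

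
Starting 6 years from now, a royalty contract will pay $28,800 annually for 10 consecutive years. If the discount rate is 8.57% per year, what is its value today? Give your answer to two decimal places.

$124,877.15

Value one period before first payment (t=5): 28800 × [1 − (1+0.0857)^(−10)] / 0.0857 = 28800 × 6.540933 = 188,378.8644
Discount back 5 years: 188,378.8644 × (1+0.0857)^(−5) = 188,378.8644 × 0.662904 = 124,877.1520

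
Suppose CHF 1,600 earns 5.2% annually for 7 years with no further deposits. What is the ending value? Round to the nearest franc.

FV = PV·(1+i)^n = 1,600 × 1.425969 = 2,281.5509

CHF 2,282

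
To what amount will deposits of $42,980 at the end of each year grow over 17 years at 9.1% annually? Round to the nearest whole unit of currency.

$1,603,780

Accumulation factor s(17|0.091) = 37.314574; FV = 42980 × 37.314574 = 1,603,780.4064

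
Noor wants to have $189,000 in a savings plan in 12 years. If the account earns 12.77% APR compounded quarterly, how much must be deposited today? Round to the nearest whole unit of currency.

With 4 periods per year: i = 0.031925, n = 48.
PV = FV·(1+i)^(−n) = 189,000 × 0.221253 = 41,816.8553

$41,817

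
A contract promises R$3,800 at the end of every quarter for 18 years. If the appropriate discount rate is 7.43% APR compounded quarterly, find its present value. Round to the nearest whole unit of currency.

With 4 periods per year: i = 0.018575, n = 72.
Annuity factor a(72|0.018575) = 39.527954; PV = 3800 × 39.527954 = 150,206.2267

R$150,206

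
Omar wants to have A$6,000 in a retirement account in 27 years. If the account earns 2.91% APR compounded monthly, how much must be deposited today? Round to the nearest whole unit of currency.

A$2,737

With 12 periods per year: i = 0.002425, n = 324.
PV = 6,000 / (1 + 0.002425)^324 = 6,000 / 2.191856 = 2,737.4056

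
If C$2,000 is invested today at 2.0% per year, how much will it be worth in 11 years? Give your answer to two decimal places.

C$2,486.75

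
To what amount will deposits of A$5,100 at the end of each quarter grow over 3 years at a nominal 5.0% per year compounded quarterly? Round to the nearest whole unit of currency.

A$65,588

i = 0.05/4 = 0.0125 per quarter; n = 3·4 = 12.
FV = PMT · [(1+i)^n − 1] / i = 5100 · 12.860361 = 65,587.8432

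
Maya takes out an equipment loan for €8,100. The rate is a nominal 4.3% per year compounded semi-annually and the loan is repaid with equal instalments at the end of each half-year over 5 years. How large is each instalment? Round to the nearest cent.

€908.84

i = 0.043/2 = 0.0215 per half-year; n = 5·2 = 10.
Annuity-PV factor = 8.912495; PMT = 8100 / 8.912495 = 908.8364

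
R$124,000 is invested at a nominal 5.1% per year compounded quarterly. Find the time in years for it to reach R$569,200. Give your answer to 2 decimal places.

Periodic rate i = 0.051/4 = 0.01275.
n = ln(569200/124000) / ln(1+0.01275) = ln(4.59032) / 0.012669 = 120.2859 quarters
= 120.2859/4 years

30.07 years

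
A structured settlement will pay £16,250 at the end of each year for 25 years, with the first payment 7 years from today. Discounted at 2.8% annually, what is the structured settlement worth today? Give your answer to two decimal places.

£245,189.11

Value one period before first payment (t=6): 16250 × [1 − (1+0.028)^(−25)] / 0.028 = 16250 × 17.807646 = 289,374.2431
PV₀ = 289,374.2431 / (1+0.028)^6 = 289,374.2431 / 1.180208 = 245,189.1141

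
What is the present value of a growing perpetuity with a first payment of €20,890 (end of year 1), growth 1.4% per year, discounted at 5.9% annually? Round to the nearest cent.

€464,222.22

PV = D₁/(r − g) = 20890/(0.059 − 0.014) = 464,222.2222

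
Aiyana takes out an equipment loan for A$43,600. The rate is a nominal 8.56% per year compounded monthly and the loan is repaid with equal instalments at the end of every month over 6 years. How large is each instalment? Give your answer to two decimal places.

A$776.43

With 12 periods per year: i = 0.00713333, n = 72.
PMT = 43600 / ( [1 − (1+0.00713333)^(−72)] / 0.00713333 ) = 43600 / 56.154736 = 776.4261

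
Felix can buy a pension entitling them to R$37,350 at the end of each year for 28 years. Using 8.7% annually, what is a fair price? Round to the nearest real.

Annuity factor a(28|0.087) = 10.382384; PV = 37350 × 10.382384 = 387,782.0481

R$387,782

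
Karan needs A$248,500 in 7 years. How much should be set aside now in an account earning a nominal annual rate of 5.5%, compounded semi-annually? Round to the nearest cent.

Periodic rate i = 0.055/2 = 0.0275; n = 7 × 2 = 14 periods.
Discount factor = (1+0.0275)^(−14) = 0.683997; PV = 248,500 × 0.683997 = 169,973.3232

A$169,973.32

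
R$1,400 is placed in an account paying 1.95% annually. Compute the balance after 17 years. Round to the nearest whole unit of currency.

FV = 1,400 × (1 + 0.0195)^17 = 1,944.0657

R$1,944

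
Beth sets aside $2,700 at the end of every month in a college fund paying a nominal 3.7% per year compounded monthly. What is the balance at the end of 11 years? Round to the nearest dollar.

Periodic rate i = 0.037/12 = 0.00308333; n = 11 × 12 = 132 periods.
Accumulation factor s(132|0.00308333) = 162.604443; FV = 2700 × 162.604443 = 439,031.9968

$439,032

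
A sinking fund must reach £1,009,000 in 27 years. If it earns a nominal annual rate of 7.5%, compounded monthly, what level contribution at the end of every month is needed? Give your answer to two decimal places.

Periodic rate i = 0.075/12 = 0.00625; n = 27 × 12 = 324 periods.
PMT = 1.009e+06 / ( [(1+0.00625)^324 − 1] / 0.00625 ) = 1.009e+06 / 1044.562771 = 965.9544

£965.95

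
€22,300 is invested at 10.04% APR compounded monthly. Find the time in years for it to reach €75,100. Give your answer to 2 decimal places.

Periodic rate i = 0.1004/12 = 0.00836667.
(1+i)^n = 75100/22300 = 3.36771, so n = ln 3.36771 / ln 1.00837 = 145.7338 months
= 145.7338/12 years

12.14 years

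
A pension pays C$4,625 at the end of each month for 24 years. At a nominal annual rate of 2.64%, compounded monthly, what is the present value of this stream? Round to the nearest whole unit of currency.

C$985,866

i = 0.0264/12 = 0.0022 per month; n = 24·12 = 288.
PV = PMT · [1 − (1+i)^(−n)] / i = 4625 · 213.160288 = 985,866.3332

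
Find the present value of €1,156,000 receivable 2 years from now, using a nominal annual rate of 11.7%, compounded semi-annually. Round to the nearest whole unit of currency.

Periodic rate i = 0.117/2 = 0.0585; n = 2 × 2 = 4 periods.
PV = 1,156,000 / (1 + 0.0585)^4 = 1,156,000 / 1.255346 = 920,861.6454

€920,862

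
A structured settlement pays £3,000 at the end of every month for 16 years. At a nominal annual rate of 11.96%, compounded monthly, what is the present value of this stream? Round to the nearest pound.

£256,168

i = 0.1196/12 = 0.00996667 per month; n = 16·12 = 192.
Annuity factor a(192|0.00996667) = 85.389366; PV = 3000 × 85.389366 = 256,168.0976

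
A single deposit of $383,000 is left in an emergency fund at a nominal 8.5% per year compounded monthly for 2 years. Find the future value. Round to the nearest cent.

i = 0.085/12 = 0.00708333 per month; n = 2·12 = 24.
FV = PV·(1+i)^n = 383,000 × 1.184595 = 453,699.7946

$453,699.79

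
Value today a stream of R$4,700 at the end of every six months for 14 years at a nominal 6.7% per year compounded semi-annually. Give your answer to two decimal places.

With 2 periods per year: i = 0.0335, n = 28.
PV = 4700 × [1 − (1+0.0335)^(−28)] / 0.0335 = 4700 × 17.985911 = 84,533.7800

R$84,533.78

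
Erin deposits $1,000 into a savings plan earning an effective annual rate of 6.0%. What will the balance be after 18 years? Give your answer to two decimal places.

$2,854.34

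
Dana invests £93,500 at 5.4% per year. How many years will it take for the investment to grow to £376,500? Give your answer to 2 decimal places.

(1+i)^n = 376500/93500 = 4.02674, so n = ln 4.02674 / ln 1.054 = 26.4859 years

26.49 years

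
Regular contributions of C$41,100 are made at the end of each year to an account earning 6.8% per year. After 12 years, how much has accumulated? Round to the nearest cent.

C$726,618.53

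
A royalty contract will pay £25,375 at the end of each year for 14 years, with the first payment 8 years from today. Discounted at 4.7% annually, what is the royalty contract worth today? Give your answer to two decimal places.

£185,662.91

Value one period before first payment (t=7): 25375 × [1 − (1+0.047)^(−14)] / 0.047 = 25375 × 10.091271 = 256,066.0010
Discount back 7 years: 256,066.0010 × (1+0.047)^(−7) = 256,066.0010 × 0.725059 = 185,662.9075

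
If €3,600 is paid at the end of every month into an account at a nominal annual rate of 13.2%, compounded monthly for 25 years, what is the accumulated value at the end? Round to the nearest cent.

With 12 periods per year: i = 0.011, n = 300.
Accumulation factor s(300|0.011) = 2329.863493; FV = 3600 × 2329.863493 = 8,387,508.5742

€8,387,508.57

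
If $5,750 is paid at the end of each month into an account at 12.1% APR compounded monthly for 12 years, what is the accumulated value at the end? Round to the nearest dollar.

Periodic rate i = 0.121/12 = 0.0100833; n = 12 × 12 = 144 periods.
FV = PMT · [(1+i)^n − 1] / i = 5750 · 321.391732 = 1,848,002.4573

$1,848,002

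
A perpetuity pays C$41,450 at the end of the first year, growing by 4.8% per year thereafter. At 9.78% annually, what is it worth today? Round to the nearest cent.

PV = D₁/(r − g) = 41450/(0.0978 − 0.048) = 832,329.3173

C$832,329.32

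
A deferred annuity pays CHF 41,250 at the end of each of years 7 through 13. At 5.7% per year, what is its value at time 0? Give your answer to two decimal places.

CHF 166,892.91

PV at t=6 (ordinary 7-year annuity): 41250 × a(7|0.057) = 41250 × 5.642400 = 232,748.9947
Discount back 6 years: 232,748.9947 × (1+0.057)^(−6) = 232,748.9947 × 0.717051 = 166,892.9111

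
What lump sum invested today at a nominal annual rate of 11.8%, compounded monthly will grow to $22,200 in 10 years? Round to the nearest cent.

$6,861.02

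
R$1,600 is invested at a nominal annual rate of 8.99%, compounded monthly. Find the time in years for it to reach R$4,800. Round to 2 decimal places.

12.27 years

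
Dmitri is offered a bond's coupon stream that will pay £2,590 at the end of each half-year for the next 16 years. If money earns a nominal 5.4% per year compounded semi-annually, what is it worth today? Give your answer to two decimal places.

£55,029.83

With 2 periods per year: i = 0.027, n = 32.
Annuity factor a(32|0.027) = 21.247040; PV = 2590 × 21.247040 = 55,029.8343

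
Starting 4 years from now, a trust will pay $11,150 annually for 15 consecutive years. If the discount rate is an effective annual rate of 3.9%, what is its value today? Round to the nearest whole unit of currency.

$111,304

Value one period before first payment (t=3): 11150 × [1 − (1+0.039)^(−15)] / 0.039 = 11150 × 11.196537 = 124,841.3846
Discount back 3 years: 124,841.3846 × (1+0.039)^(−3) = 124,841.3846 × 0.891566 = 111,304.2978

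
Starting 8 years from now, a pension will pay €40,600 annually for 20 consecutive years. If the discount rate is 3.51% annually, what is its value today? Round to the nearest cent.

€452,818.87

PV at t=7 (ordinary 20-year annuity): 40600 × a(20|0.0351) = 40600 × 14.199552 = 576,501.8085
PV₀ = 576,501.8085 / (1+0.0351)^7 = 576,501.8085 / 1.273140 = 452,818.8672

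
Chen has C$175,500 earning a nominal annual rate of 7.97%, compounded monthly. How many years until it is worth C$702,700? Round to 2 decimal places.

17.46 years

Periodic rate i = 0.0797/12 = 0.00664167.
(1+i)^n = 702700/175500 = 4.00399, so n = ln 4.00399 / ln 1.00664 = 209.5698 months
= 209.5698/12 years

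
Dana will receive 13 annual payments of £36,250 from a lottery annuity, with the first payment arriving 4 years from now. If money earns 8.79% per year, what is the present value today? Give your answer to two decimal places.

£213,170.36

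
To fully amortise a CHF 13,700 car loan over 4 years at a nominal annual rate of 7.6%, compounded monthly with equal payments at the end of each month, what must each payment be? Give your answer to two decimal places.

With 12 periods per year: i = 0.00633333, n = 48.
Annuity-PV factor = 41.278652; PMT = 13700 / 41.278652 = 331.8907

CHF 331.89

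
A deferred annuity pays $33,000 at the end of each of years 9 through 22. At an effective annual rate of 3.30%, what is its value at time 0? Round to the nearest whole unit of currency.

Value one period before first payment (t=8): 33000 × [1 − (1+0.033)^(−14)] / 0.033 = 33000 × 11.068501 = 365,260.5390
Discount back 8 years: 365,260.5390 × (1+0.033)^(−8) = 365,260.5390 × 0.771254 = 281,708.6507

$281,709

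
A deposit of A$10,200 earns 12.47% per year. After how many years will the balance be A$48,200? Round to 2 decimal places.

13.21 years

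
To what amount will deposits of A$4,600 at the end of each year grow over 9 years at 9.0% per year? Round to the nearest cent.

A$59,896.77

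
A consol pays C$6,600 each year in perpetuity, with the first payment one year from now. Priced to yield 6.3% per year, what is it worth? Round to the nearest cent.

PV = PMT / i = 6600 / 0.063 = 104,761.9048

C$104,761.90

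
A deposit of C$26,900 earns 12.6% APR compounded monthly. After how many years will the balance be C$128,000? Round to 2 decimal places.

Periodic rate i = 0.126/12 = 0.0105.
n = ln(128000/26900) / ln(1+0.0105) = ln(4.75836) / 0.010445 = 149.3409 months
= 149.3409/12 years

12.45 years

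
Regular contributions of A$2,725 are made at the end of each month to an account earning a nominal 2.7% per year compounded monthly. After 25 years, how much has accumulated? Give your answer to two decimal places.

Periodic rate i = 0.027/12 = 0.00225; n = 25 × 12 = 300 periods.
Accumulation factor s(300|0.00225) = 427.797483; FV = 2725 × 427.797483 = 1,165,748.1406

A$1,165,748.14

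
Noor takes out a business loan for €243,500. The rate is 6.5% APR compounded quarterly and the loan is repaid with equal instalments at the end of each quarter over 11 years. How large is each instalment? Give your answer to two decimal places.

€7,789.30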